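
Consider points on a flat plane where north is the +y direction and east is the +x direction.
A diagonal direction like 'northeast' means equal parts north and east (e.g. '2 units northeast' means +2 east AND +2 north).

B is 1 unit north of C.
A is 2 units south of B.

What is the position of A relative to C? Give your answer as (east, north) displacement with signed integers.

Place C at the origin (east=0, north=0).
  B is 1 unit north of C: delta (east=+0, north=+1); B at (east=0, north=1).
  A is 2 units south of B: delta (east=+0, north=-2); A at (east=0, north=-1).
Therefore A relative to C: (east=0, north=-1).

Answer: A is at (east=0, north=-1) relative to C.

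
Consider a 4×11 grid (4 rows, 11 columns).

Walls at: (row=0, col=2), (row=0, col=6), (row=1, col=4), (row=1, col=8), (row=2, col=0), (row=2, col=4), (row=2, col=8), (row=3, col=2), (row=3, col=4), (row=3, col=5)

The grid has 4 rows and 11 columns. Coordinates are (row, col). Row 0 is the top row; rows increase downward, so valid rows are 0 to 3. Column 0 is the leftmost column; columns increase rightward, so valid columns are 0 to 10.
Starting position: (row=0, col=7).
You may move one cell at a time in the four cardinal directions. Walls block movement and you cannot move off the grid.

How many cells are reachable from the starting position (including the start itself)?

BFS flood-fill from (row=0, col=7):
  Distance 0: (row=0, col=7)
  Distance 1: (row=0, col=8), (row=1, col=7)
  Distance 2: (row=0, col=9), (row=1, col=6), (row=2, col=7)
  Distance 3: (row=0, col=10), (row=1, col=5), (row=1, col=9), (row=2, col=6), (row=3, col=7)
  Distance 4: (row=0, col=5), (row=1, col=10), (row=2, col=5), (row=2, col=9), (row=3, col=6), (row=3, col=8)
  Distance 5: (row=0, col=4), (row=2, col=10), (row=3, col=9)
  Distance 6: (row=0, col=3), (row=3, col=10)
  Distance 7: (row=1, col=3)
  Distance 8: (row=1, col=2), (row=2, col=3)
  Distance 9: (row=1, col=1), (row=2, col=2), (row=3, col=3)
  Distance 10: (row=0, col=1), (row=1, col=0), (row=2, col=1)
  Distance 11: (row=0, col=0), (row=3, col=1)
  Distance 12: (row=3, col=0)
Total reachable: 34 (grid has 34 open cells total)

Answer: Reachable cells: 34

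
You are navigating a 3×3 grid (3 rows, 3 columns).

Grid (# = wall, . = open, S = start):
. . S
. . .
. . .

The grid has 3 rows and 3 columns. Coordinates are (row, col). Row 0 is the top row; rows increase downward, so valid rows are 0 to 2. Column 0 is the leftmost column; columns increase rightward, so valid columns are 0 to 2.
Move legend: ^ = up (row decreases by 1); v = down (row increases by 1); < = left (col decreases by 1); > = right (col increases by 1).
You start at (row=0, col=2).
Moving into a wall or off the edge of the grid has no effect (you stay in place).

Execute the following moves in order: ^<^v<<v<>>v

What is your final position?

Answer: Final position: (row=2, col=2)

Derivation:
Start: (row=0, col=2)
  ^ (up): blocked, stay at (row=0, col=2)
  < (left): (row=0, col=2) -> (row=0, col=1)
  ^ (up): blocked, stay at (row=0, col=1)
  v (down): (row=0, col=1) -> (row=1, col=1)
  < (left): (row=1, col=1) -> (row=1, col=0)
  < (left): blocked, stay at (row=1, col=0)
  v (down): (row=1, col=0) -> (row=2, col=0)
  < (left): blocked, stay at (row=2, col=0)
  > (right): (row=2, col=0) -> (row=2, col=1)
  > (right): (row=2, col=1) -> (row=2, col=2)
  v (down): blocked, stay at (row=2, col=2)
Final: (row=2, col=2)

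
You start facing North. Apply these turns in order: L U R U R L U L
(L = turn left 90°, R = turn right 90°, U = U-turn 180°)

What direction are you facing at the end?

Start: North
  L (left (90° counter-clockwise)) -> West
  U (U-turn (180°)) -> East
  R (right (90° clockwise)) -> South
  U (U-turn (180°)) -> North
  R (right (90° clockwise)) -> East
  L (left (90° counter-clockwise)) -> North
  U (U-turn (180°)) -> South
  L (left (90° counter-clockwise)) -> East
Final: East

Answer: Final heading: East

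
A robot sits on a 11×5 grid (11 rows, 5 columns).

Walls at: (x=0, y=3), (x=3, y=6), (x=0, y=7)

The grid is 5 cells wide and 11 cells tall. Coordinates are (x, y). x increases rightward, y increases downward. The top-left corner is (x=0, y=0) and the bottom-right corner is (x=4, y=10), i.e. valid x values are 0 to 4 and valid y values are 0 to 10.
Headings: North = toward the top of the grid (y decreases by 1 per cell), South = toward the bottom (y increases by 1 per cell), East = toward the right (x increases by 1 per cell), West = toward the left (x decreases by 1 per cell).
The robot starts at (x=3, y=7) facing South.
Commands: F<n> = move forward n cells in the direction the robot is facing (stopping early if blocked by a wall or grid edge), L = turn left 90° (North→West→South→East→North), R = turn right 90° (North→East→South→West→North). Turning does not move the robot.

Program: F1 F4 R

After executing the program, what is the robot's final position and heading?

Start: (x=3, y=7), facing South
  F1: move forward 1, now at (x=3, y=8)
  F4: move forward 2/4 (blocked), now at (x=3, y=10)
  R: turn right, now facing West
Final: (x=3, y=10), facing West

Answer: Final position: (x=3, y=10), facing West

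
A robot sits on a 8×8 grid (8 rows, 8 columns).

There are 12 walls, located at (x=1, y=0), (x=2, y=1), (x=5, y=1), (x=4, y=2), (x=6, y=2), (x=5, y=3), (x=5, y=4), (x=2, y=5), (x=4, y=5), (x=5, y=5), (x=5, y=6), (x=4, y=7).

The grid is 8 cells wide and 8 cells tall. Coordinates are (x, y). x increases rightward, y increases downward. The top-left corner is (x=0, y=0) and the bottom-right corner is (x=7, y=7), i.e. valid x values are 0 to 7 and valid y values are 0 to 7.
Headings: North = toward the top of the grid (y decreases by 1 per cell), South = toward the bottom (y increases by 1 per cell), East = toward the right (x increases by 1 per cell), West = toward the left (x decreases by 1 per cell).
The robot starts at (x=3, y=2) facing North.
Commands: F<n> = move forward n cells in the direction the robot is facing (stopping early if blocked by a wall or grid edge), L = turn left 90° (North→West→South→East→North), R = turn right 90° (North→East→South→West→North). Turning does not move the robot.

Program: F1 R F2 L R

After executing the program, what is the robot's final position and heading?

Start: (x=3, y=2), facing North
  F1: move forward 1, now at (x=3, y=1)
  R: turn right, now facing East
  F2: move forward 1/2 (blocked), now at (x=4, y=1)
  L: turn left, now facing North
  R: turn right, now facing East
Final: (x=4, y=1), facing East

Answer: Final position: (x=4, y=1), facing East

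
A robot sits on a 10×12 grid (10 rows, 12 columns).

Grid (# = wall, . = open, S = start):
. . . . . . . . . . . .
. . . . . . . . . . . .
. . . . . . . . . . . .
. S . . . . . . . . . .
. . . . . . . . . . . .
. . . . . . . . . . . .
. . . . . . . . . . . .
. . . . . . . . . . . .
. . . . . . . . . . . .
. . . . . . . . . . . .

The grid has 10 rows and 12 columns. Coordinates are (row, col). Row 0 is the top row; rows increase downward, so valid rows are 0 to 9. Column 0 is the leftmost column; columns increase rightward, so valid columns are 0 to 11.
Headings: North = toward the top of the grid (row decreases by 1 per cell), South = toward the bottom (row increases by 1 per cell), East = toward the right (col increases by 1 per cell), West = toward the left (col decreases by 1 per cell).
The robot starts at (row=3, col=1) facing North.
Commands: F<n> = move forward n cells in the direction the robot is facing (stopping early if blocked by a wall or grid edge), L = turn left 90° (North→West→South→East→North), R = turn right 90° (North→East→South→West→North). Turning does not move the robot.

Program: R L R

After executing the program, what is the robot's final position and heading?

Answer: Final position: (row=3, col=1), facing East

Derivation:
Start: (row=3, col=1), facing North
  R: turn right, now facing East
  L: turn left, now facing North
  R: turn right, now facing East
Final: (row=3, col=1), facing East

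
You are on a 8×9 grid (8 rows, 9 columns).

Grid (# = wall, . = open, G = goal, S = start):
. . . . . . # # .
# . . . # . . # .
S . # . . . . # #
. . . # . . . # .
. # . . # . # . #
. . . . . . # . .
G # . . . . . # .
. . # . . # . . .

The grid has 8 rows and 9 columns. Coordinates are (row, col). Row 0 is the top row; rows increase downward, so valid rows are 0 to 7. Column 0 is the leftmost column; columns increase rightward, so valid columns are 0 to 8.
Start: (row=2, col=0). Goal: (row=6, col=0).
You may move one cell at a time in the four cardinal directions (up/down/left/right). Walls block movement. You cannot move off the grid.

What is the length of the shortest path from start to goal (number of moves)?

BFS from (row=2, col=0) until reaching (row=6, col=0):
  Distance 0: (row=2, col=0)
  Distance 1: (row=2, col=1), (row=3, col=0)
  Distance 2: (row=1, col=1), (row=3, col=1), (row=4, col=0)
  Distance 3: (row=0, col=1), (row=1, col=2), (row=3, col=2), (row=5, col=0)
  Distance 4: (row=0, col=0), (row=0, col=2), (row=1, col=3), (row=4, col=2), (row=5, col=1), (row=6, col=0)  <- goal reached here
One shortest path (4 moves): (row=2, col=0) -> (row=3, col=0) -> (row=4, col=0) -> (row=5, col=0) -> (row=6, col=0)

Answer: Shortest path length: 4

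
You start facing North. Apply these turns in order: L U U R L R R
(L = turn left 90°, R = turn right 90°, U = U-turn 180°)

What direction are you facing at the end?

Start: North
  L (left (90° counter-clockwise)) -> West
  U (U-turn (180°)) -> East
  U (U-turn (180°)) -> West
  R (right (90° clockwise)) -> North
  L (left (90° counter-clockwise)) -> West
  R (right (90° clockwise)) -> North
  R (right (90° clockwise)) -> East
Final: East

Answer: Final heading: East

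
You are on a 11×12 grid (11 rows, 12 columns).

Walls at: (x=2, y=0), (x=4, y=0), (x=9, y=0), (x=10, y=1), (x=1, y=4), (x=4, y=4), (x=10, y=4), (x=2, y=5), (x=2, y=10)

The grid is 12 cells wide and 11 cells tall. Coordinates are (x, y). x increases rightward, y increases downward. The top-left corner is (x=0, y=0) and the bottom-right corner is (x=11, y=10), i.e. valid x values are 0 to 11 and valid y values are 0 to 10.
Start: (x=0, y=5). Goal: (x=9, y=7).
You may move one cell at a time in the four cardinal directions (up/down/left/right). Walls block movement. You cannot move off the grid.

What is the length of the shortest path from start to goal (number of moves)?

BFS from (x=0, y=5) until reaching (x=9, y=7):
  Distance 0: (x=0, y=5)
  Distance 1: (x=0, y=4), (x=1, y=5), (x=0, y=6)
  Distance 2: (x=0, y=3), (x=1, y=6), (x=0, y=7)
  Distance 3: (x=0, y=2), (x=1, y=3), (x=2, y=6), (x=1, y=7), (x=0, y=8)
  Distance 4: (x=0, y=1), (x=1, y=2), (x=2, y=3), (x=3, y=6), (x=2, y=7), (x=1, y=8), (x=0, y=9)
  Distance 5: (x=0, y=0), (x=1, y=1), (x=2, y=2), (x=3, y=3), (x=2, y=4), (x=3, y=5), (x=4, y=6), (x=3, y=7), (x=2, y=8), (x=1, y=9), (x=0, y=10)
  Distance 6: (x=1, y=0), (x=2, y=1), (x=3, y=2), (x=4, y=3), (x=3, y=4), (x=4, y=5), (x=5, y=6), (x=4, y=7), (x=3, y=8), (x=2, y=9), (x=1, y=10)
  Distance 7: (x=3, y=1), (x=4, y=2), (x=5, y=3), (x=5, y=5), (x=6, y=6), (x=5, y=7), (x=4, y=8), (x=3, y=9)
  Distance 8: (x=3, y=0), (x=4, y=1), (x=5, y=2), (x=6, y=3), (x=5, y=4), (x=6, y=5), (x=7, y=6), (x=6, y=7), (x=5, y=8), (x=4, y=9), (x=3, y=10)
  Distance 9: (x=5, y=1), (x=6, y=2), (x=7, y=3), (x=6, y=4), (x=7, y=5), (x=8, y=6), (x=7, y=7), (x=6, y=8), (x=5, y=9), (x=4, y=10)
  Distance 10: (x=5, y=0), (x=6, y=1), (x=7, y=2), (x=8, y=3), (x=7, y=4), (x=8, y=5), (x=9, y=6), (x=8, y=7), (x=7, y=8), (x=6, y=9), (x=5, y=10)
  Distance 11: (x=6, y=0), (x=7, y=1), (x=8, y=2), (x=9, y=3), (x=8, y=4), (x=9, y=5), (x=10, y=6), (x=9, y=7), (x=8, y=8), (x=7, y=9), (x=6, y=10)  <- goal reached here
One shortest path (11 moves): (x=0, y=5) -> (x=1, y=5) -> (x=1, y=6) -> (x=2, y=6) -> (x=3, y=6) -> (x=4, y=6) -> (x=5, y=6) -> (x=6, y=6) -> (x=7, y=6) -> (x=8, y=6) -> (x=9, y=6) -> (x=9, y=7)

Answer: Shortest path length: 11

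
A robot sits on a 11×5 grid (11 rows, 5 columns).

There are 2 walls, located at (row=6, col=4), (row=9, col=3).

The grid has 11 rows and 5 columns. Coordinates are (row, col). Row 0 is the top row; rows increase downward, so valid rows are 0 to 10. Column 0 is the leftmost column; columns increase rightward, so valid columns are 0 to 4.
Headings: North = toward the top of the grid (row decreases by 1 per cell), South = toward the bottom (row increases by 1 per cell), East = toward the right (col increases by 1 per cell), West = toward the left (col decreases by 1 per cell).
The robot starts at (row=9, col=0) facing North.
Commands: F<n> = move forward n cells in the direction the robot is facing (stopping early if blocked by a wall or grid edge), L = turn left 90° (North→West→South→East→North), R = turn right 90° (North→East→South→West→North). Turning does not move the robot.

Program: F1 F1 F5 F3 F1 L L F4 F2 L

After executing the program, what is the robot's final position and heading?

Answer: Final position: (row=6, col=0), facing East

Derivation:
Start: (row=9, col=0), facing North
  F1: move forward 1, now at (row=8, col=0)
  F1: move forward 1, now at (row=7, col=0)
  F5: move forward 5, now at (row=2, col=0)
  F3: move forward 2/3 (blocked), now at (row=0, col=0)
  F1: move forward 0/1 (blocked), now at (row=0, col=0)
  L: turn left, now facing West
  L: turn left, now facing South
  F4: move forward 4, now at (row=4, col=0)
  F2: move forward 2, now at (row=6, col=0)
  L: turn left, now facing East
Final: (row=6, col=0), facing East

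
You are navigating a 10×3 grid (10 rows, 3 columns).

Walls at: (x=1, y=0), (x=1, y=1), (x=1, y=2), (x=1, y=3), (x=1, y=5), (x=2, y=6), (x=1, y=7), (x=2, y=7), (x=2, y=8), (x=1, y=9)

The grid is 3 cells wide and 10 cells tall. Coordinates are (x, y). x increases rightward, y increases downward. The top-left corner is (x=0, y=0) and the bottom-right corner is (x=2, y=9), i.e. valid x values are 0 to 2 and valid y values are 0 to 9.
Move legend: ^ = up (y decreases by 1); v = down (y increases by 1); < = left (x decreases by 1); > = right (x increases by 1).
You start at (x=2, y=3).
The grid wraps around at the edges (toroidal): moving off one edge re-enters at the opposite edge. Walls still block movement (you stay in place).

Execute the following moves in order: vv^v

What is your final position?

Answer: Final position: (x=2, y=5)

Derivation:
Start: (x=2, y=3)
  v (down): (x=2, y=3) -> (x=2, y=4)
  v (down): (x=2, y=4) -> (x=2, y=5)
  ^ (up): (x=2, y=5) -> (x=2, y=4)
  v (down): (x=2, y=4) -> (x=2, y=5)
Final: (x=2, y=5)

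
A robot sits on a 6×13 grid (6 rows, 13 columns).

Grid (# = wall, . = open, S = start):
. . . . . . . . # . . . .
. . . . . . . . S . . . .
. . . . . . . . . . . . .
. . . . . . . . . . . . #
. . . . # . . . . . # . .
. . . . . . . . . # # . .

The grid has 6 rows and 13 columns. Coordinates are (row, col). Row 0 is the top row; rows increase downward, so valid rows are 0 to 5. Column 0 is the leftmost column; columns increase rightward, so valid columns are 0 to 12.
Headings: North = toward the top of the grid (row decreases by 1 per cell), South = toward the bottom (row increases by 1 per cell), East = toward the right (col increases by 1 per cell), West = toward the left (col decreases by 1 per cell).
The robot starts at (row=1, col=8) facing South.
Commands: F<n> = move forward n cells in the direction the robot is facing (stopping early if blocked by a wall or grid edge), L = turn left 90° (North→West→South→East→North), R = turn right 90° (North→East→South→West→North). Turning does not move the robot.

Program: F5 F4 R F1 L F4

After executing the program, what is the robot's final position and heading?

Answer: Final position: (row=5, col=7), facing South

Derivation:
Start: (row=1, col=8), facing South
  F5: move forward 4/5 (blocked), now at (row=5, col=8)
  F4: move forward 0/4 (blocked), now at (row=5, col=8)
  R: turn right, now facing West
  F1: move forward 1, now at (row=5, col=7)
  L: turn left, now facing South
  F4: move forward 0/4 (blocked), now at (row=5, col=7)
Final: (row=5, col=7), facing South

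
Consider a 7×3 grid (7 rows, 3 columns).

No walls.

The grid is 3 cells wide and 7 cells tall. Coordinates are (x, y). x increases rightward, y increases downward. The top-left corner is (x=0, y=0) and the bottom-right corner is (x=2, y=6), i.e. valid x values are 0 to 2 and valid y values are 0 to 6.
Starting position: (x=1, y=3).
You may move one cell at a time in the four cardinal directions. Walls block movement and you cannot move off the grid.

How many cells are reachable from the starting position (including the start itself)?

BFS flood-fill from (x=1, y=3):
  Distance 0: (x=1, y=3)
  Distance 1: (x=1, y=2), (x=0, y=3), (x=2, y=3), (x=1, y=4)
  Distance 2: (x=1, y=1), (x=0, y=2), (x=2, y=2), (x=0, y=4), (x=2, y=4), (x=1, y=5)
  Distance 3: (x=1, y=0), (x=0, y=1), (x=2, y=1), (x=0, y=5), (x=2, y=5), (x=1, y=6)
  Distance 4: (x=0, y=0), (x=2, y=0), (x=0, y=6), (x=2, y=6)
Total reachable: 21 (grid has 21 open cells total)

Answer: Reachable cells: 21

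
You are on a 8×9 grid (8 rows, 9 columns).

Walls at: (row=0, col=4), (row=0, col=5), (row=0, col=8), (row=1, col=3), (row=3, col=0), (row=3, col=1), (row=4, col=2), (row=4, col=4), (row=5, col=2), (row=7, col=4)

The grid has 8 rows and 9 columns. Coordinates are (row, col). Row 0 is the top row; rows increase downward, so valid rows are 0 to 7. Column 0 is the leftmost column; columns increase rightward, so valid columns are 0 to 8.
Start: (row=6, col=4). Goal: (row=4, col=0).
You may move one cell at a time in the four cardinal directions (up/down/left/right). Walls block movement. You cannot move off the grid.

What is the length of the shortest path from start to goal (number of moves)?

Answer: Shortest path length: 6

Derivation:
BFS from (row=6, col=4) until reaching (row=4, col=0):
  Distance 0: (row=6, col=4)
  Distance 1: (row=5, col=4), (row=6, col=3), (row=6, col=5)
  Distance 2: (row=5, col=3), (row=5, col=5), (row=6, col=2), (row=6, col=6), (row=7, col=3), (row=7, col=5)
  Distance 3: (row=4, col=3), (row=4, col=5), (row=5, col=6), (row=6, col=1), (row=6, col=7), (row=7, col=2), (row=7, col=6)
  Distance 4: (row=3, col=3), (row=3, col=5), (row=4, col=6), (row=5, col=1), (row=5, col=7), (row=6, col=0), (row=6, col=8), (row=7, col=1), (row=7, col=7)
  Distance 5: (row=2, col=3), (row=2, col=5), (row=3, col=2), (row=3, col=4), (row=3, col=6), (row=4, col=1), (row=4, col=7), (row=5, col=0), (row=5, col=8), (row=7, col=0), (row=7, col=8)
  Distance 6: (row=1, col=5), (row=2, col=2), (row=2, col=4), (row=2, col=6), (row=3, col=7), (row=4, col=0), (row=4, col=8)  <- goal reached here
One shortest path (6 moves): (row=6, col=4) -> (row=6, col=3) -> (row=6, col=2) -> (row=6, col=1) -> (row=6, col=0) -> (row=5, col=0) -> (row=4, col=0)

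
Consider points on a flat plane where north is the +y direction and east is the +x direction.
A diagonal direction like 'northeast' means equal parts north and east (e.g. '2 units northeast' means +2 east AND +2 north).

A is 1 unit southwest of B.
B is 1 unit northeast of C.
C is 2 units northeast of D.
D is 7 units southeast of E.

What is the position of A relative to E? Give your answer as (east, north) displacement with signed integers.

Answer: A is at (east=9, north=-5) relative to E.

Derivation:
Place E at the origin (east=0, north=0).
  D is 7 units southeast of E: delta (east=+7, north=-7); D at (east=7, north=-7).
  C is 2 units northeast of D: delta (east=+2, north=+2); C at (east=9, north=-5).
  B is 1 unit northeast of C: delta (east=+1, north=+1); B at (east=10, north=-4).
  A is 1 unit southwest of B: delta (east=-1, north=-1); A at (east=9, north=-5).
Therefore A relative to E: (east=9, north=-5).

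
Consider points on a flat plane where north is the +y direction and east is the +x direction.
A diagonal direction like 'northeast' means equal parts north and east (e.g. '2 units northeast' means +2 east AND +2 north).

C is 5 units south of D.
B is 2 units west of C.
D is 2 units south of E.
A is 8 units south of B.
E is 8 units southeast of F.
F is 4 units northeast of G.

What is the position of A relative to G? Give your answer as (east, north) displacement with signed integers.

Place G at the origin (east=0, north=0).
  F is 4 units northeast of G: delta (east=+4, north=+4); F at (east=4, north=4).
  E is 8 units southeast of F: delta (east=+8, north=-8); E at (east=12, north=-4).
  D is 2 units south of E: delta (east=+0, north=-2); D at (east=12, north=-6).
  C is 5 units south of D: delta (east=+0, north=-5); C at (east=12, north=-11).
  B is 2 units west of C: delta (east=-2, north=+0); B at (east=10, north=-11).
  A is 8 units south of B: delta (east=+0, north=-8); A at (east=10, north=-19).
Therefore A relative to G: (east=10, north=-19).

Answer: A is at (east=10, north=-19) relative to G.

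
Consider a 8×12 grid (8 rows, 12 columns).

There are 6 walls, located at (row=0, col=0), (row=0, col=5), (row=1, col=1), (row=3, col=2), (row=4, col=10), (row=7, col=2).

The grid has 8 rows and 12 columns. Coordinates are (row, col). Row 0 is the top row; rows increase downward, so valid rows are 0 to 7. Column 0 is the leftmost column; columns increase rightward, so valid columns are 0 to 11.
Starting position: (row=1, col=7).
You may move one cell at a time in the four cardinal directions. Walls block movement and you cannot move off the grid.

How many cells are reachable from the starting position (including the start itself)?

BFS flood-fill from (row=1, col=7):
  Distance 0: (row=1, col=7)
  Distance 1: (row=0, col=7), (row=1, col=6), (row=1, col=8), (row=2, col=7)
  Distance 2: (row=0, col=6), (row=0, col=8), (row=1, col=5), (row=1, col=9), (row=2, col=6), (row=2, col=8), (row=3, col=7)
  Distance 3: (row=0, col=9), (row=1, col=4), (row=1, col=10), (row=2, col=5), (row=2, col=9), (row=3, col=6), (row=3, col=8), (row=4, col=7)
  Distance 4: (row=0, col=4), (row=0, col=10), (row=1, col=3), (row=1, col=11), (row=2, col=4), (row=2, col=10), (row=3, col=5), (row=3, col=9), (row=4, col=6), (row=4, col=8), (row=5, col=7)
  Distance 5: (row=0, col=3), (row=0, col=11), (row=1, col=2), (row=2, col=3), (row=2, col=11), (row=3, col=4), (row=3, col=10), (row=4, col=5), (row=4, col=9), (row=5, col=6), (row=5, col=8), (row=6, col=7)
  Distance 6: (row=0, col=2), (row=2, col=2), (row=3, col=3), (row=3, col=11), (row=4, col=4), (row=5, col=5), (row=5, col=9), (row=6, col=6), (row=6, col=8), (row=7, col=7)
  Distance 7: (row=0, col=1), (row=2, col=1), (row=4, col=3), (row=4, col=11), (row=5, col=4), (row=5, col=10), (row=6, col=5), (row=6, col=9), (row=7, col=6), (row=7, col=8)
  Distance 8: (row=2, col=0), (row=3, col=1), (row=4, col=2), (row=5, col=3), (row=5, col=11), (row=6, col=4), (row=6, col=10), (row=7, col=5), (row=7, col=9)
  Distance 9: (row=1, col=0), (row=3, col=0), (row=4, col=1), (row=5, col=2), (row=6, col=3), (row=6, col=11), (row=7, col=4), (row=7, col=10)
  Distance 10: (row=4, col=0), (row=5, col=1), (row=6, col=2), (row=7, col=3), (row=7, col=11)
  Distance 11: (row=5, col=0), (row=6, col=1)
  Distance 12: (row=6, col=0), (row=7, col=1)
  Distance 13: (row=7, col=0)
Total reachable: 90 (grid has 90 open cells total)

Answer: Reachable cells: 90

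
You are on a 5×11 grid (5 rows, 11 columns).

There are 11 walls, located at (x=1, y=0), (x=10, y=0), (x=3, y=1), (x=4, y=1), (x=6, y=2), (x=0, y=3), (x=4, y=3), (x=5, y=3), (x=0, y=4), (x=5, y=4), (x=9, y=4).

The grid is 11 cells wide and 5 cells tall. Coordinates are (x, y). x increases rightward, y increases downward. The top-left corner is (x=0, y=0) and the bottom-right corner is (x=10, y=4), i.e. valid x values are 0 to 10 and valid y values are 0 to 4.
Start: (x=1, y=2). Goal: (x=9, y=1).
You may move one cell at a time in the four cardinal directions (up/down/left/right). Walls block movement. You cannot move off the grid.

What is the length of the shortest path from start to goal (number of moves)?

BFS from (x=1, y=2) until reaching (x=9, y=1):
  Distance 0: (x=1, y=2)
  Distance 1: (x=1, y=1), (x=0, y=2), (x=2, y=2), (x=1, y=3)
  Distance 2: (x=0, y=1), (x=2, y=1), (x=3, y=2), (x=2, y=3), (x=1, y=4)
  Distance 3: (x=0, y=0), (x=2, y=0), (x=4, y=2), (x=3, y=3), (x=2, y=4)
  Distance 4: (x=3, y=0), (x=5, y=2), (x=3, y=4)
  Distance 5: (x=4, y=0), (x=5, y=1), (x=4, y=4)
  Distance 6: (x=5, y=0), (x=6, y=1)
  Distance 7: (x=6, y=0), (x=7, y=1)
  Distance 8: (x=7, y=0), (x=8, y=1), (x=7, y=2)
  Distance 9: (x=8, y=0), (x=9, y=1), (x=8, y=2), (x=7, y=3)  <- goal reached here
One shortest path (9 moves): (x=1, y=2) -> (x=2, y=2) -> (x=3, y=2) -> (x=4, y=2) -> (x=5, y=2) -> (x=5, y=1) -> (x=6, y=1) -> (x=7, y=1) -> (x=8, y=1) -> (x=9, y=1)

Answer: Shortest path length: 9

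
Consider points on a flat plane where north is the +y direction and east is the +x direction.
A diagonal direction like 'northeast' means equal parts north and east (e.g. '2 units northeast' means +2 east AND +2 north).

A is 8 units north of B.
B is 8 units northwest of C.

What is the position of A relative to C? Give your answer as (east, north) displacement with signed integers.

Place C at the origin (east=0, north=0).
  B is 8 units northwest of C: delta (east=-8, north=+8); B at (east=-8, north=8).
  A is 8 units north of B: delta (east=+0, north=+8); A at (east=-8, north=16).
Therefore A relative to C: (east=-8, north=16).

Answer: A is at (east=-8, north=16) relative to C.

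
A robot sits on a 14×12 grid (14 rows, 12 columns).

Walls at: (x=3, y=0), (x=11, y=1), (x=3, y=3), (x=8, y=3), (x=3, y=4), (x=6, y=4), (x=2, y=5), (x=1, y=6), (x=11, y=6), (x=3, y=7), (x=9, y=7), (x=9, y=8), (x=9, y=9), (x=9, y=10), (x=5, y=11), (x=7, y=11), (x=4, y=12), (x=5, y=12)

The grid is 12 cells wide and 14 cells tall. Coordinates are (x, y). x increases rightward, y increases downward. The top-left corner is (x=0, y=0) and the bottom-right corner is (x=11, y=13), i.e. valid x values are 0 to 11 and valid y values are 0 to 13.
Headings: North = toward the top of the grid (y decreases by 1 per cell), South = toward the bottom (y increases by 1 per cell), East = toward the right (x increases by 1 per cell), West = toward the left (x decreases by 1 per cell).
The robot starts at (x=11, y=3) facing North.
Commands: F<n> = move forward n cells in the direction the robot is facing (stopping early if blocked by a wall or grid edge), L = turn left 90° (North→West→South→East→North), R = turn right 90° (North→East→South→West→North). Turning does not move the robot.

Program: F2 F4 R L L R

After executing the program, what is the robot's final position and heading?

Answer: Final position: (x=11, y=2), facing North

Derivation:
Start: (x=11, y=3), facing North
  F2: move forward 1/2 (blocked), now at (x=11, y=2)
  F4: move forward 0/4 (blocked), now at (x=11, y=2)
  R: turn right, now facing East
  L: turn left, now facing North
  L: turn left, now facing West
  R: turn right, now facing North
Final: (x=11, y=2), facing North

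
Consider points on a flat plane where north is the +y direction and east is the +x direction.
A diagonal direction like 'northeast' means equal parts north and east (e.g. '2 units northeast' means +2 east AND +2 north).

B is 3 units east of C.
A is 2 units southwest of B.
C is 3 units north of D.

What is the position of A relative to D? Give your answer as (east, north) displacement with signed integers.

Answer: A is at (east=1, north=1) relative to D.

Derivation:
Place D at the origin (east=0, north=0).
  C is 3 units north of D: delta (east=+0, north=+3); C at (east=0, north=3).
  B is 3 units east of C: delta (east=+3, north=+0); B at (east=3, north=3).
  A is 2 units southwest of B: delta (east=-2, north=-2); A at (east=1, north=1).
Therefore A relative to D: (east=1, north=1).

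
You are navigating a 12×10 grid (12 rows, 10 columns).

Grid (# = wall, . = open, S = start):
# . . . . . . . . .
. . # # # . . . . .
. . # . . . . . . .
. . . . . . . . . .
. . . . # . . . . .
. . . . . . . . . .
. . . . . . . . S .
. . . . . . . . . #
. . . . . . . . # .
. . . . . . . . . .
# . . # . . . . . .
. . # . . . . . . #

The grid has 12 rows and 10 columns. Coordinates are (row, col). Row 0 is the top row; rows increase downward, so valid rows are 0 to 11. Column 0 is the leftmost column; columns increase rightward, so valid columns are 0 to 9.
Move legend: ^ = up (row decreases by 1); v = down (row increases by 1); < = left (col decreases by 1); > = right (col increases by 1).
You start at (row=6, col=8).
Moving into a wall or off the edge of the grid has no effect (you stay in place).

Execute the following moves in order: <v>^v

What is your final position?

Answer: Final position: (row=7, col=8)

Derivation:
Start: (row=6, col=8)
  < (left): (row=6, col=8) -> (row=6, col=7)
  v (down): (row=6, col=7) -> (row=7, col=7)
  > (right): (row=7, col=7) -> (row=7, col=8)
  ^ (up): (row=7, col=8) -> (row=6, col=8)
  v (down): (row=6, col=8) -> (row=7, col=8)
Final: (row=7, col=8)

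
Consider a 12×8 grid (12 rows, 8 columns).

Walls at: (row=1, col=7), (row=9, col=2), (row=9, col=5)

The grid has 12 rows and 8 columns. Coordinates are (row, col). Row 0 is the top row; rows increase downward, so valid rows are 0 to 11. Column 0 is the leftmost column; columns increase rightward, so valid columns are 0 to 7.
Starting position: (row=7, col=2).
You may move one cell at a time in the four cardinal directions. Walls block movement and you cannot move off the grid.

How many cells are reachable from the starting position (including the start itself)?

BFS flood-fill from (row=7, col=2):
  Distance 0: (row=7, col=2)
  Distance 1: (row=6, col=2), (row=7, col=1), (row=7, col=3), (row=8, col=2)
  Distance 2: (row=5, col=2), (row=6, col=1), (row=6, col=3), (row=7, col=0), (row=7, col=4), (row=8, col=1), (row=8, col=3)
  Distance 3: (row=4, col=2), (row=5, col=1), (row=5, col=3), (row=6, col=0), (row=6, col=4), (row=7, col=5), (row=8, col=0), (row=8, col=4), (row=9, col=1), (row=9, col=3)
  Distance 4: (row=3, col=2), (row=4, col=1), (row=4, col=3), (row=5, col=0), (row=5, col=4), (row=6, col=5), (row=7, col=6), (row=8, col=5), (row=9, col=0), (row=9, col=4), (row=10, col=1), (row=10, col=3)
  Distance 5: (row=2, col=2), (row=3, col=1), (row=3, col=3), (row=4, col=0), (row=4, col=4), (row=5, col=5), (row=6, col=6), (row=7, col=7), (row=8, col=6), (row=10, col=0), (row=10, col=2), (row=10, col=4), (row=11, col=1), (row=11, col=3)
  Distance 6: (row=1, col=2), (row=2, col=1), (row=2, col=3), (row=3, col=0), (row=3, col=4), (row=4, col=5), (row=5, col=6), (row=6, col=7), (row=8, col=7), (row=9, col=6), (row=10, col=5), (row=11, col=0), (row=11, col=2), (row=11, col=4)
  Distance 7: (row=0, col=2), (row=1, col=1), (row=1, col=3), (row=2, col=0), (row=2, col=4), (row=3, col=5), (row=4, col=6), (row=5, col=7), (row=9, col=7), (row=10, col=6), (row=11, col=5)
  Distance 8: (row=0, col=1), (row=0, col=3), (row=1, col=0), (row=1, col=4), (row=2, col=5), (row=3, col=6), (row=4, col=7), (row=10, col=7), (row=11, col=6)
  Distance 9: (row=0, col=0), (row=0, col=4), (row=1, col=5), (row=2, col=6), (row=3, col=7), (row=11, col=7)
  Distance 10: (row=0, col=5), (row=1, col=6), (row=2, col=7)
  Distance 11: (row=0, col=6)
  Distance 12: (row=0, col=7)
Total reachable: 93 (grid has 93 open cells total)

Answer: Reachable cells: 93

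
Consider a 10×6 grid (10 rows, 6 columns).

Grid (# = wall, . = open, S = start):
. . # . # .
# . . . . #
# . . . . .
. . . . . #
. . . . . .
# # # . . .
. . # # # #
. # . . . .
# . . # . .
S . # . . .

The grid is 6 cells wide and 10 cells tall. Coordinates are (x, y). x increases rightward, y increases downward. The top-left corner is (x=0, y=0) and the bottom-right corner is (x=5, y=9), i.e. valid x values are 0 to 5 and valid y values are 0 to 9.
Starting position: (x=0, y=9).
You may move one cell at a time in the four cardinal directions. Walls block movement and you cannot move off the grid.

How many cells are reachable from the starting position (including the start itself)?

BFS flood-fill from (x=0, y=9):
  Distance 0: (x=0, y=9)
  Distance 1: (x=1, y=9)
  Distance 2: (x=1, y=8)
  Distance 3: (x=2, y=8)
  Distance 4: (x=2, y=7)
  Distance 5: (x=3, y=7)
  Distance 6: (x=4, y=7)
  Distance 7: (x=5, y=7), (x=4, y=8)
  Distance 8: (x=5, y=8), (x=4, y=9)
  Distance 9: (x=3, y=9), (x=5, y=9)
Total reachable: 13 (grid has 43 open cells total)

Answer: Reachable cells: 13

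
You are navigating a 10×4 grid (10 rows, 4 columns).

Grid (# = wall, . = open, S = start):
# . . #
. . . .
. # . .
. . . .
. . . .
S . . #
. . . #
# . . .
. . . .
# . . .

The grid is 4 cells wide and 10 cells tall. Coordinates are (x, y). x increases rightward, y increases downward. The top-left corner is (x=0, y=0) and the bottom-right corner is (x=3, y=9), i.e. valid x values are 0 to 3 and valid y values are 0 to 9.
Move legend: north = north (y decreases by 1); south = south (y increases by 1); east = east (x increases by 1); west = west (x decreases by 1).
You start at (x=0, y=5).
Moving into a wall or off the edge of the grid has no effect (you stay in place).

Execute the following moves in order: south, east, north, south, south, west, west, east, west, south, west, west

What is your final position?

Start: (x=0, y=5)
  south (south): (x=0, y=5) -> (x=0, y=6)
  east (east): (x=0, y=6) -> (x=1, y=6)
  north (north): (x=1, y=6) -> (x=1, y=5)
  south (south): (x=1, y=5) -> (x=1, y=6)
  south (south): (x=1, y=6) -> (x=1, y=7)
  west (west): blocked, stay at (x=1, y=7)
  west (west): blocked, stay at (x=1, y=7)
  east (east): (x=1, y=7) -> (x=2, y=7)
  west (west): (x=2, y=7) -> (x=1, y=7)
  south (south): (x=1, y=7) -> (x=1, y=8)
  west (west): (x=1, y=8) -> (x=0, y=8)
  west (west): blocked, stay at (x=0, y=8)
Final: (x=0, y=8)

Answer: Final position: (x=0, y=8)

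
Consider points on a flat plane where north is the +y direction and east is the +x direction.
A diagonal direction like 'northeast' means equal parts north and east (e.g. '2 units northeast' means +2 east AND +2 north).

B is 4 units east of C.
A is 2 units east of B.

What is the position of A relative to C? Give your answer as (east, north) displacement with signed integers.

Place C at the origin (east=0, north=0).
  B is 4 units east of C: delta (east=+4, north=+0); B at (east=4, north=0).
  A is 2 units east of B: delta (east=+2, north=+0); A at (east=6, north=0).
Therefore A relative to C: (east=6, north=0).

Answer: A is at (east=6, north=0) relative to C.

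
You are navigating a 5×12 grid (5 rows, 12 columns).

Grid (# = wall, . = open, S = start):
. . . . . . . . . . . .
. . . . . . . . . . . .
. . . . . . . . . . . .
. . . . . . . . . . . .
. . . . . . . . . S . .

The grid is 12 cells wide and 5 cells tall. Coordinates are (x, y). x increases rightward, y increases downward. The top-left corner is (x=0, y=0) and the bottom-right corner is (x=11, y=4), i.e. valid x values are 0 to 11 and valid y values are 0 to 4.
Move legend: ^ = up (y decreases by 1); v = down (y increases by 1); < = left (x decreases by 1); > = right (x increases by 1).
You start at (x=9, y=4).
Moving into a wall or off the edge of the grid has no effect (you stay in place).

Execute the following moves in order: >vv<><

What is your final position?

Answer: Final position: (x=9, y=4)

Derivation:
Start: (x=9, y=4)
  > (right): (x=9, y=4) -> (x=10, y=4)
  v (down): blocked, stay at (x=10, y=4)
  v (down): blocked, stay at (x=10, y=4)
  < (left): (x=10, y=4) -> (x=9, y=4)
  > (right): (x=9, y=4) -> (x=10, y=4)
  < (left): (x=10, y=4) -> (x=9, y=4)
Final: (x=9, y=4)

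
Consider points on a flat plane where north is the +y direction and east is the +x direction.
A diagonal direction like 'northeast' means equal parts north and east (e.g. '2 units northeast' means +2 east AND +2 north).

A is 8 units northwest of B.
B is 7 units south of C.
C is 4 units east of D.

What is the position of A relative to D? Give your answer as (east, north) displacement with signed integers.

Place D at the origin (east=0, north=0).
  C is 4 units east of D: delta (east=+4, north=+0); C at (east=4, north=0).
  B is 7 units south of C: delta (east=+0, north=-7); B at (east=4, north=-7).
  A is 8 units northwest of B: delta (east=-8, north=+8); A at (east=-4, north=1).
Therefore A relative to D: (east=-4, north=1).

Answer: A is at (east=-4, north=1) relative to D.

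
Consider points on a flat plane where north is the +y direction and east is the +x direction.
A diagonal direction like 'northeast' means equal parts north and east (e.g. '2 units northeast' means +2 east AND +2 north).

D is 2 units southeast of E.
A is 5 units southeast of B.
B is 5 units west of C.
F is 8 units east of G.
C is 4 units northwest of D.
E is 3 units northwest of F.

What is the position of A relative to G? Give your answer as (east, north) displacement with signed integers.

Answer: A is at (east=3, north=0) relative to G.

Derivation:
Place G at the origin (east=0, north=0).
  F is 8 units east of G: delta (east=+8, north=+0); F at (east=8, north=0).
  E is 3 units northwest of F: delta (east=-3, north=+3); E at (east=5, north=3).
  D is 2 units southeast of E: delta (east=+2, north=-2); D at (east=7, north=1).
  C is 4 units northwest of D: delta (east=-4, north=+4); C at (east=3, north=5).
  B is 5 units west of C: delta (east=-5, north=+0); B at (east=-2, north=5).
  A is 5 units southeast of B: delta (east=+5, north=-5); A at (east=3, north=0).
Therefore A relative to G: (east=3, north=0).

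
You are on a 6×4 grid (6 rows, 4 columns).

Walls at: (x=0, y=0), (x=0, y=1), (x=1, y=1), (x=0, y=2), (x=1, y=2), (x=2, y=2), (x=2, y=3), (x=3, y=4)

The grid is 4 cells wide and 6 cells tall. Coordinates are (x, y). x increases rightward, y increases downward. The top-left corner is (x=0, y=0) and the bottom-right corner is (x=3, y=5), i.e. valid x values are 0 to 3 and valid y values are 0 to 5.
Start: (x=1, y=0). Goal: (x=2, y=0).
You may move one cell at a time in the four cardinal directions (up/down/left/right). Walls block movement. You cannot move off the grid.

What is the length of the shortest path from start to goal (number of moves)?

Answer: Shortest path length: 1

Derivation:
BFS from (x=1, y=0) until reaching (x=2, y=0):
  Distance 0: (x=1, y=0)
  Distance 1: (x=2, y=0)  <- goal reached here
One shortest path (1 moves): (x=1, y=0) -> (x=2, y=0)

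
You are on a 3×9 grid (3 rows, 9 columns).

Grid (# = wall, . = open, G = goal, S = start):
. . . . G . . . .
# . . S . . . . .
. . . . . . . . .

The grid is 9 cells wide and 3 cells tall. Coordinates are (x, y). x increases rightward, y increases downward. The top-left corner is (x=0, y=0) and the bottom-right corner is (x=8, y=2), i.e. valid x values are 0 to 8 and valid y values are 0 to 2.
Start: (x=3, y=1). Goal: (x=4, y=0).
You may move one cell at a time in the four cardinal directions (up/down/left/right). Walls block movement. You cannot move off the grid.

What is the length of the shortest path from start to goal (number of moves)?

BFS from (x=3, y=1) until reaching (x=4, y=0):
  Distance 0: (x=3, y=1)
  Distance 1: (x=3, y=0), (x=2, y=1), (x=4, y=1), (x=3, y=2)
  Distance 2: (x=2, y=0), (x=4, y=0), (x=1, y=1), (x=5, y=1), (x=2, y=2), (x=4, y=2)  <- goal reached here
One shortest path (2 moves): (x=3, y=1) -> (x=4, y=1) -> (x=4, y=0)

Answer: Shortest path length: 2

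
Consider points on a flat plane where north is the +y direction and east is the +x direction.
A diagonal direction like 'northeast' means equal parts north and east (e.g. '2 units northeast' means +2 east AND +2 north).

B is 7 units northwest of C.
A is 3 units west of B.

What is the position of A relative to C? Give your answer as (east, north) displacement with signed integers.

Answer: A is at (east=-10, north=7) relative to C.

Derivation:
Place C at the origin (east=0, north=0).
  B is 7 units northwest of C: delta (east=-7, north=+7); B at (east=-7, north=7).
  A is 3 units west of B: delta (east=-3, north=+0); A at (east=-10, north=7).
Therefore A relative to C: (east=-10, north=7).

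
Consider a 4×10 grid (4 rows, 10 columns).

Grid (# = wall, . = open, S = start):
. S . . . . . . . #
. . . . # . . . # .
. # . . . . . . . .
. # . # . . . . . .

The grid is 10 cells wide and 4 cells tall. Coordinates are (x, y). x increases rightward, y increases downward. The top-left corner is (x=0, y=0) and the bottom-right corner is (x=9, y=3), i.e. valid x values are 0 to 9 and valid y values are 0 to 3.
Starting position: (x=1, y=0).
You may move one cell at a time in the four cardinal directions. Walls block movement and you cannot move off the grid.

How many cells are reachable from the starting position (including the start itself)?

BFS flood-fill from (x=1, y=0):
  Distance 0: (x=1, y=0)
  Distance 1: (x=0, y=0), (x=2, y=0), (x=1, y=1)
  Distance 2: (x=3, y=0), (x=0, y=1), (x=2, y=1)
  Distance 3: (x=4, y=0), (x=3, y=1), (x=0, y=2), (x=2, y=2)
  Distance 4: (x=5, y=0), (x=3, y=2), (x=0, y=3), (x=2, y=3)
  Distance 5: (x=6, y=0), (x=5, y=1), (x=4, y=2)
  Distance 6: (x=7, y=0), (x=6, y=1), (x=5, y=2), (x=4, y=3)
  Distance 7: (x=8, y=0), (x=7, y=1), (x=6, y=2), (x=5, y=3)
  Distance 8: (x=7, y=2), (x=6, y=3)
  Distance 9: (x=8, y=2), (x=7, y=3)
  Distance 10: (x=9, y=2), (x=8, y=3)
  Distance 11: (x=9, y=1), (x=9, y=3)
Total reachable: 34 (grid has 34 open cells total)

Answer: Reachable cells: 34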